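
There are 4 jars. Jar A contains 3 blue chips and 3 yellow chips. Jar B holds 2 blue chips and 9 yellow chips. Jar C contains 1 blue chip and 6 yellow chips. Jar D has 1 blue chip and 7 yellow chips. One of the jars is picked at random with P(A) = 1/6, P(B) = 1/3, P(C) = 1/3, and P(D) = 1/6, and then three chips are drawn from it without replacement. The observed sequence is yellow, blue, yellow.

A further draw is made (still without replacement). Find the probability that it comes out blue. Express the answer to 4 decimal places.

The likelihood of the observed sequence under each hypothesis: P(data | jar A) = (3/6)(3/5)(2/4) = 0.15; P(data | jar B) = (9/11)(2/10)(8/9) = 0.14545; P(data | jar C) = (6/7)(1/6)(5/5) = 0.14286; P(data | jar D) = (7/8)(1/7)(6/6) = 0.125.
Multiplying each by its prior: 1/6 · 0.15 = 0.025, 1/3 · 0.14545 = 0.048485, 1/3 · 0.14286 = 0.047619, 1/6 · 0.125 = 0.020833; with total 0.14194.
Dividing through by the total gives posterior P(jar A | data) = 0.17613, P(jar B | data) = 0.34159, P(jar C | data) = 0.33549, P(jar D | data) = 0.14678.
Averaging over the posterior, P(blue next | data) = (2/3)(0.17613) + (1/8)(0.34159) + (0)(0.33549) + (0)(0.14678) = 0.16012.

0.1601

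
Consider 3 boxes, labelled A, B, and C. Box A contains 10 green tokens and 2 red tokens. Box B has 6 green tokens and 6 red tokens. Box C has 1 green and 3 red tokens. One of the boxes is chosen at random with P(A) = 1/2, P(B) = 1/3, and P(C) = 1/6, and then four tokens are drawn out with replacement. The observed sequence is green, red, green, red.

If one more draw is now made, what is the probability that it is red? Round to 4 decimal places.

0.4518

Under each hypothesis, the probability of the observed sequence is: P(data | box A) = (10/12)(2/12)(10/12)(2/12) = 0.01929; P(data | box B) = (6/12)(6/12)(6/12)(6/12) = 0.0625; P(data | box C) = (1/4)(3/4)(1/4)(3/4) = 0.035156.
The prior-weighted likelihoods are 1/2 · 0.01929 = 0.0096451, 1/3 · 0.0625 = 0.020833, 1/6 · 0.035156 = 0.0058594; with total 0.036338.
Normalising, the posterior is P(box A | data) = 0.26543, P(box B | data) = 0.57332, P(box C | data) = 0.16125.
So P(red next | data) = Σ P(red next | H) P(H | data) = (1/6)(0.26543) + (1/2)(0.57332) + (3/4)(0.16125) = 0.45184.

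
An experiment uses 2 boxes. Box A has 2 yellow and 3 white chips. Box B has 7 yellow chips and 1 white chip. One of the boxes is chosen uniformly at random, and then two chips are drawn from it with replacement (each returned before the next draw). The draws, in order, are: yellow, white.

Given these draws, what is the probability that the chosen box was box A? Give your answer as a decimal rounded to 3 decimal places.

Compute the likelihood of the observed sequence for each case: P(data | box A) = (2/5)(3/5) = 0.24; P(data | box B) = (7/8)(1/8) = 0.10938.
Multiplying each by its prior: 1/2 · 0.24 = 0.12, 1/2 · 0.10938 = 0.054688; these sum to 0.17469.
So P(box A | data) = (0.12) / (0.17469) = 0.68694.

0.687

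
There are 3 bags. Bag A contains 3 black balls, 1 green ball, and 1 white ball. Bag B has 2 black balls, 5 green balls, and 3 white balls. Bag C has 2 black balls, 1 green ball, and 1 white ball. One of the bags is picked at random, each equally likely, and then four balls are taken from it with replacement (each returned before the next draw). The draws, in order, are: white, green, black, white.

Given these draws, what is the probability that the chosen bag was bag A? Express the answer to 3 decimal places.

The likelihood of the observed sequence under each hypothesis: P(data | bag A) = (1/5)(1/5)(3/5)(1/5) = 0.0048; P(data | bag B) = (3/10)(5/10)(2/10)(3/10) = 0.009; P(data | bag C) = (1/4)(1/4)(2/4)(1/4) = 0.0078125.
Multiplying each by its prior: 1/3 · 0.0048 = 0.0016, 1/3 · 0.009 = 0.003, 1/3 · 0.0078125 = 0.0026042; summing to 0.0072042.
Therefore the posterior P(bag A | data) = (0.0016) / (0.0072042) = 0.22209.

0.222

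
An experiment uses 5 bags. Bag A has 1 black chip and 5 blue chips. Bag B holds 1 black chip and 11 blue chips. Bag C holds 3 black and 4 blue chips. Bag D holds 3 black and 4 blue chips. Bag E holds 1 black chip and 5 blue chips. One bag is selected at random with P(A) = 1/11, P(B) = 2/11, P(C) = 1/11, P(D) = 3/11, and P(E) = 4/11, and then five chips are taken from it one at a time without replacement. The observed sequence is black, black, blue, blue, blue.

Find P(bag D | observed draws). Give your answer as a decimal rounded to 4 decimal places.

For each hypothesis, P(data | H) works out to: P(data | bag A) = (1/6)(0/5) = 0; P(data | bag B) = (1/12)(0/11) = 0; P(data | bag C) = (3/7)(2/6)(4/5)(3/4)(2/3) = 2/35; P(data | bag D) = (3/7)(2/6)(4/5)(3/4)(2/3) = 2/35; P(data | bag E) = (1/6)(0/5) = 0.
Multiplying each by its prior: 1/11 · 0 = 0, 2/11 · 0 = 0, 1/11 · 2/35 = 2/385, 3/11 · 2/35 = 6/385, 4/11 · 0 = 0; these sum to 8/385.
Therefore the posterior P(bag D | data) = (6/385) / (8/385) = 3/4.

0.7500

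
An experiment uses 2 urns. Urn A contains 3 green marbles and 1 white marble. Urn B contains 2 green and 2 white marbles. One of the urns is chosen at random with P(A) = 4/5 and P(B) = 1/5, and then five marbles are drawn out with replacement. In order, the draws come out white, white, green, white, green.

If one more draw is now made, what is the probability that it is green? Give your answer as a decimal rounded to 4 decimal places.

Under each hypothesis, the probability of the observed sequence is: P(data | urn A) = (1/4)(1/4)(3/4)(1/4)(3/4) = 0.0087891; P(data | urn B) = (2/4)(2/4)(2/4)(2/4)(2/4) = 0.03125.
Multiplying each by its prior: 4/5 · 0.0087891 = 0.0070313, 1/5 · 0.03125 = 0.00625; these sum to 0.013281.
Normalising, the posterior is P(urn A | data) = 0.52941, P(urn B | data) = 0.47059.
So P(green next | data) = Σ P(green next | H) P(H | data) = (3/4)(0.52941) + (1/2)(0.47059) = 0.63235.

0.6324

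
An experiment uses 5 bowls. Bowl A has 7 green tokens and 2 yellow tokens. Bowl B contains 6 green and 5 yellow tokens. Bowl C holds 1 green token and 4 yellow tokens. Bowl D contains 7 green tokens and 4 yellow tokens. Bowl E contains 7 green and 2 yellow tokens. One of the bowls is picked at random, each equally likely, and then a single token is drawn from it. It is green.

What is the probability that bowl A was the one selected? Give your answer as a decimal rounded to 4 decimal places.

The likelihood of this draw under each hypothesis: P(data | bowl A) = (7/9) = 0.77778; P(data | bowl B) = (6/11) = 0.54545; P(data | bowl C) = (1/5) = 0.2; P(data | bowl D) = (7/11) = 0.63636; P(data | bowl E) = (7/9) = 0.77778.
Multiplying each by its prior: 1/5 · 0.77778 = 0.15556, 1/5 · 0.54545 = 0.10909, 1/5 · 0.2 = 0.04, 1/5 · 0.63636 = 0.12727, 1/5 · 0.77778 = 0.15556; summing to 0.58747.
So P(bowl A | data) = (0.15556) / (0.58747) = 0.26479.

0.2648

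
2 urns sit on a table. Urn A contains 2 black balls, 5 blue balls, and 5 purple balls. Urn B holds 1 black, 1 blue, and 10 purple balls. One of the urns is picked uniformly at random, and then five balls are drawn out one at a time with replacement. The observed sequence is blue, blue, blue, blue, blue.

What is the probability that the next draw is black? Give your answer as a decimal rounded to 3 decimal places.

0.167

Compute the likelihood of the observed sequence for each case: P(data | urn A) = (5/12)(5/12)(5/12)(5/12)(5/12) = 0.012559; P(data | urn B) = (1/12)(1/12)(1/12)(1/12)(1/12) = 4.0188e-06.
The prior-weighted likelihoods are 1/2 · 0.012559 = 0.0062793, 1/2 · 4.0188e-06 = 2.0094e-06; with total 0.0062813.
The posterior is then P(urn A | data) = 0.99968, P(urn B | data) = 0.0003199.
The predictive probability is P(black next | data) = (1/6)(0.99968) + (1/12)(0.0003199) = 0.16664.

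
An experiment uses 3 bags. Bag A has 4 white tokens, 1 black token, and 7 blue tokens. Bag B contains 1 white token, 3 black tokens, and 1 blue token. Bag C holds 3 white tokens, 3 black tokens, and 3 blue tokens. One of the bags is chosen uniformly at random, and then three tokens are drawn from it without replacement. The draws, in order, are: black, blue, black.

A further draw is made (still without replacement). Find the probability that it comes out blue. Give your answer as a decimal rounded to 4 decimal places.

Under each hypothesis, the probability of the observed sequence is: P(data | bag A) = (1/12)(7/11)(0/10) = 0; P(data | bag B) = (3/5)(1/4)(2/3) = 1/10; P(data | bag C) = (3/9)(3/8)(2/7) = 1/28.
Multiplying each by its prior: 1/3 · 0 = 0, 1/3 · 1/10 = 1/30, 1/3 · 1/28 = 1/84; these sum to 19/420.
Dividing through by the total gives posterior P(bag A | data) = 0, P(bag B | data) = 14/19, P(bag C | data) = 5/19.
Averaging over the posterior, P(blue next | data) = (0)(14/19) + (1/3)(5/19) = 5/57.

0.0877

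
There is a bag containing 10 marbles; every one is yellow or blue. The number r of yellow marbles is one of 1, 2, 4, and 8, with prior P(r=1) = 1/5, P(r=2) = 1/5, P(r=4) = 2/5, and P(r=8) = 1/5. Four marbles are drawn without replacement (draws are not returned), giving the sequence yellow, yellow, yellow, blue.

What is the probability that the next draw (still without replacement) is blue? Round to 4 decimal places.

0.3667

Under each hypothesis, the probability of the observed sequence is: P(data | r = 1) = (1/10)(0/9) = 0; P(data | r = 2) = (2/10)(1/9)(0/8) = 0; P(data | r = 4) = (4/10)(3/9)(2/8)(6/7) = 1/35; P(data | r = 8) = (8/10)(7/9)(6/8)(2/7) = 2/15.
The prior-weighted likelihoods are 1/5 · 0 = 0, 1/5 · 0 = 0, 2/5 · 1/35 = 2/175, 1/5 · 2/15 = 2/75; with total 4/105.
The posterior is then P(r = 1 | data) = 0, P(r = 2 | data) = 0, P(r = 4 | data) = 3/10, P(r = 8 | data) = 7/10.
Averaging over the posterior, P(blue next | data) = (5/6)(3/10) + (1/6)(7/10) = 11/30.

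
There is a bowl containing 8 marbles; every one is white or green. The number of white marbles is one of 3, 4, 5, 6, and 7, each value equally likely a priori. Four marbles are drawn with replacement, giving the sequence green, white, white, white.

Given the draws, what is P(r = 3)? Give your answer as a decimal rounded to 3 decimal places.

Under each hypothesis, the probability of the observed sequence is: P(data | r = 3) = (5/8)(3/8)(3/8)(3/8) = 0.032959; P(data | r = 4) = (4/8)(4/8)(4/8)(4/8) = 0.0625; P(data | r = 5) = (3/8)(5/8)(5/8)(5/8) = 0.091553; P(data | r = 6) = (2/8)(6/8)(6/8)(6/8) = 0.10547; P(data | r = 7) = (1/8)(7/8)(7/8)(7/8) = 0.08374.
Multiplying each by its prior: 1/5 · 0.032959 = 0.0065918, 1/5 · 0.0625 = 0.0125, 1/5 · 0.091553 = 0.018311, 1/5 · 0.10547 = 0.021094, 1/5 · 0.08374 = 0.016748; summing to 0.075244.
By Bayes' rule, P(r = 3 | data) = (0.0065918) / (0.075244) = 0.087605.

0.088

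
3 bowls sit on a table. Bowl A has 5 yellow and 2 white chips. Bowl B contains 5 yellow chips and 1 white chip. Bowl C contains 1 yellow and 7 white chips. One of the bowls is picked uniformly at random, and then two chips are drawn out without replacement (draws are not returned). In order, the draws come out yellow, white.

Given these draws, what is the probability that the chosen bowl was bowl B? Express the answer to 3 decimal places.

0.315

Under each hypothesis, the probability of the observed sequence is: P(data | bowl A) = (5/7)(2/6) = 5/21; P(data | bowl B) = (5/6)(1/5) = 1/6; P(data | bowl C) = (1/8)(7/7) = 1/8.
Weighting by the prior gives 1/3 · 5/21 = 5/63, 1/3 · 1/6 = 1/18, 1/3 · 1/8 = 1/24; with total 89/504.
So P(bowl B | data) = (1/18) / (89/504) = 28/89.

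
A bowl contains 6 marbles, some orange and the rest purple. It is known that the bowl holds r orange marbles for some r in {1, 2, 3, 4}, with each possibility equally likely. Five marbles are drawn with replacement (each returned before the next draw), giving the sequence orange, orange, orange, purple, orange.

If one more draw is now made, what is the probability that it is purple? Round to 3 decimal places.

Under each hypothesis, the probability of the observed sequence is: P(data | r = 1) = (1/6)(1/6)(1/6)(5/6)(1/6) = 0.000643; P(data | r = 2) = (2/6)(2/6)(2/6)(4/6)(2/6) = 0.0082305; P(data | r = 3) = (3/6)(3/6)(3/6)(3/6)(3/6) = 0.03125; P(data | r = 4) = (4/6)(4/6)(4/6)(2/6)(4/6) = 0.065844.
Weighting by the prior gives 1/4 · 0.000643 = 0.00016075, 1/4 · 0.0082305 = 0.0020576, 1/4 · 0.03125 = 0.0078125, 1/4 · 0.065844 = 0.016461; summing to 0.026492.
The posterior is then P(r = 1 | data) = 0.006068, P(r = 2 | data) = 0.07767, P(r = 3 | data) = 0.2949, P(r = 4 | data) = 0.62136.
Averaging over the posterior, P(purple next | data) = (5/6)(0.006068) + (2/3)(0.07767) + (1/2)(0.2949) + (1/3)(0.62136) = 0.41141.

0.411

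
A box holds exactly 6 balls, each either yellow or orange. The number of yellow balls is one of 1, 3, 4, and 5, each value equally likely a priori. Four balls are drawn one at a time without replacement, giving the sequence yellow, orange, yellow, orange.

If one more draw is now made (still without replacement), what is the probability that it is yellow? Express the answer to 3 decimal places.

0.700

Compute the likelihood of the observed sequence for each case: P(data | r = 1) = (1/6)(5/5)(0/4) = 0; P(data | r = 3) = (3/6)(3/5)(2/4)(2/3) = 1/10; P(data | r = 4) = (4/6)(2/5)(3/4)(1/3) = 1/15; P(data | r = 5) = (5/6)(1/5)(4/4)(0/3) = 0.
Weighting by the prior gives 1/4 · 0 = 0, 1/4 · 1/10 = 1/40, 1/4 · 1/15 = 1/60, 1/4 · 0 = 0; with total 1/24.
Dividing through by the total gives posterior P(r = 1 | data) = 0, P(r = 3 | data) = 3/5, P(r = 4 | data) = 2/5, P(r = 5 | data) = 0.
The predictive probability is P(yellow next | data) = (1/2)(3/5) + (1)(2/5) = 7/10.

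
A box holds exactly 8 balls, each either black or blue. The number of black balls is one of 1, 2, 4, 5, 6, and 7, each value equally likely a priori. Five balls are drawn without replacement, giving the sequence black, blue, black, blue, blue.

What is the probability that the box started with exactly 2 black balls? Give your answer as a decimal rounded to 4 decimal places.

The likelihood of the observed sequence under each hypothesis: P(data | r = 1) = (1/8)(7/7)(0/6) = 0; P(data | r = 2) = (2/8)(6/7)(1/6)(5/5)(4/4) = 1/28; P(data | r = 4) = (4/8)(4/7)(3/6)(3/5)(2/4) = 3/70; P(data | r = 5) = (5/8)(3/7)(4/6)(2/5)(1/4) = 1/56; P(data | r = 6) = (6/8)(2/7)(5/6)(1/5)(0/4) = 0; P(data | r = 7) = (7/8)(1/7)(6/6)(0/5) = 0.
The prior-weighted likelihoods are 1/6 · 0 = 0, 1/6 · 1/28 = 1/168, 1/6 · 3/70 = 1/140, 1/6 · 1/56 = 1/336, 1/6 · 0 = 0, 1/6 · 0 = 0; these sum to 9/560.
So P(r = 2 | data) = (1/168) / (9/560) = 10/27.

0.3704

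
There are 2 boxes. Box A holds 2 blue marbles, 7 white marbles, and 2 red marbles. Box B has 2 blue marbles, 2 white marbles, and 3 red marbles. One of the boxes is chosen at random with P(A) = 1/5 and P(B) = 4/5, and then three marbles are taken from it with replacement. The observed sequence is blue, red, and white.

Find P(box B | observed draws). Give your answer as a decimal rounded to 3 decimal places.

0.869

Under each hypothesis, the probability of the observed sequence is: P(data | box A) = (2/11)(2/11)(7/11) = 0.021037; P(data | box B) = (2/7)(3/7)(2/7) = 0.034985.
The prior-weighted likelihoods are 1/5 · 0.021037 = 0.0042074, 4/5 · 0.034985 = 0.027988; summing to 0.032196.
So P(box B | data) = (0.027988) / (0.032196) = 0.86932.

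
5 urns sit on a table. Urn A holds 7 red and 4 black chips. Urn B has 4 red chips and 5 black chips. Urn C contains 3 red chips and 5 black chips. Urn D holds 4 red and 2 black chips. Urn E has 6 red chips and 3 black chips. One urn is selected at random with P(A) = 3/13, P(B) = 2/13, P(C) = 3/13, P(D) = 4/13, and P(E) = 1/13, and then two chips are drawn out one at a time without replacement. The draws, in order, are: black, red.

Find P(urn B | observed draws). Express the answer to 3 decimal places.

For each hypothesis, P(data | H) works out to: P(data | urn A) = (4/11)(7/10) = 0.25455; P(data | urn B) = (5/9)(4/8) = 0.27778; P(data | urn C) = (5/8)(3/7) = 0.26786; P(data | urn D) = (2/6)(4/5) = 0.26667; P(data | urn E) = (3/9)(6/8) = 0.25.
The prior-weighted likelihoods are 3/13 · 0.25455 = 0.058741, 2/13 · 0.27778 = 0.042735, 3/13 · 0.26786 = 0.061813, 4/13 · 0.26667 = 0.082051, 1/13 · 0.25 = 0.019231; these sum to 0.26457.
Therefore the posterior P(urn B | data) = (0.042735) / (0.26457) = 0.16153.

0.162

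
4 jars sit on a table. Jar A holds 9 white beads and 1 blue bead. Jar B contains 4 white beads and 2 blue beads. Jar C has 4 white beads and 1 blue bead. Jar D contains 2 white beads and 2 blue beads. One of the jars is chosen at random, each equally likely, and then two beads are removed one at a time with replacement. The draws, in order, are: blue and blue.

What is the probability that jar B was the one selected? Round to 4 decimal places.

Under each hypothesis, the probability of the observed sequence is: P(data | jar A) = (1/10)(1/10) = 1/100; P(data | jar B) = (2/6)(2/6) = 1/9; P(data | jar C) = (1/5)(1/5) = 1/25; P(data | jar D) = (2/4)(2/4) = 1/4.
Multiplying each by its prior: 1/4 · 1/100 = 1/400, 1/4 · 1/9 = 1/36, 1/4 · 1/25 = 1/100, 1/4 · 1/4 = 1/16; with total 37/360.
Hence P(jar B | data) = (1/36) / (37/360) = 10/37.

0.2703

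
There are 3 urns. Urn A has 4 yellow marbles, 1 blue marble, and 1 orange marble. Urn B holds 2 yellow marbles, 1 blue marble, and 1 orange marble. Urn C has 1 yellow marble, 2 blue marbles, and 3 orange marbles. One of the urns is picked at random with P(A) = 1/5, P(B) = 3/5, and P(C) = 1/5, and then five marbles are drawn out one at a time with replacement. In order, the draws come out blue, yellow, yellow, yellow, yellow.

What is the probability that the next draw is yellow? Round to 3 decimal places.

0.567

For each hypothesis, P(data | H) works out to: P(data | urn A) = (1/6)(4/6)(4/6)(4/6)(4/6) = 0.032922; P(data | urn B) = (1/4)(2/4)(2/4)(2/4)(2/4) = 0.015625; P(data | urn C) = (2/6)(1/6)(1/6)(1/6)(1/6) = 0.0002572.
The prior-weighted likelihoods are 1/5 · 0.032922 = 0.0065844, 3/5 · 0.015625 = 0.009375, 1/5 · 0.0002572 = 5.144e-05; these sum to 0.016011.
Normalising, the posterior is P(urn A | data) = 0.41124, P(urn B | data) = 0.58554, P(urn C | data) = 0.0032129.
Averaging over the posterior, P(yellow next | data) = (2/3)(0.41124) + (1/2)(0.58554) + (1/6)(0.0032129) = 0.56747.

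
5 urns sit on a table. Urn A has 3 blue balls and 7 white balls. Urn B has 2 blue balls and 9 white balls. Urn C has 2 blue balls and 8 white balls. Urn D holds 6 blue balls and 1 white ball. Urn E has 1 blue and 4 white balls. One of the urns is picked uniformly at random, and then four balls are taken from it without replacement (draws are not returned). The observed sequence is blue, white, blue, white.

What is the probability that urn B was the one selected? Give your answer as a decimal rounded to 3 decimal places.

Under each hypothesis, the probability of the observed sequence is: P(data | urn A) = (3/10)(7/9)(2/8)(6/7) = 0.05; P(data | urn B) = (2/11)(9/10)(1/9)(8/8) = 0.018182; P(data | urn C) = (2/10)(8/9)(1/8)(7/7) = 0.022222; P(data | urn D) = (6/7)(1/6)(5/5)(0/4) = 0; P(data | urn E) = (1/5)(4/4)(0/3) = 0.
The prior-weighted likelihoods are 1/5 · 0.05 = 0.01, 1/5 · 0.018182 = 0.0036364, 1/5 · 0.022222 = 0.0044444, 1/5 · 0 = 0, 1/5 · 0 = 0; these sum to 0.018081.
Therefore the posterior P(urn B | data) = (0.0036364) / (0.018081) = 0.20112.

0.201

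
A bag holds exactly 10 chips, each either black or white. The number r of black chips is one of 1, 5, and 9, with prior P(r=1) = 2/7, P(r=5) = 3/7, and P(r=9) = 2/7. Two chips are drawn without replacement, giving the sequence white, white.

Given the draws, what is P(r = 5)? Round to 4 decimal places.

Under each hypothesis, the probability of the observed sequence is: P(data | r = 1) = (9/10)(8/9) = 4/5; P(data | r = 5) = (5/10)(4/9) = 2/9; P(data | r = 9) = (1/10)(0/9) = 0.
The prior-weighted likelihoods are 2/7 · 4/5 = 8/35, 3/7 · 2/9 = 2/21, 2/7 · 0 = 0; these sum to 34/105.
So P(r = 5 | data) = (2/21) / (34/105) = 5/17.

0.2941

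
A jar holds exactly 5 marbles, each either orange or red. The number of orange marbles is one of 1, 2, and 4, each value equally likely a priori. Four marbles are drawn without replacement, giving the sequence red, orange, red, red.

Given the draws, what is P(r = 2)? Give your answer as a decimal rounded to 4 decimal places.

0.3333

Compute the likelihood of the observed sequence for each case: P(data | r = 1) = (4/5)(1/4)(3/3)(2/2) = 1/5; P(data | r = 2) = (3/5)(2/4)(2/3)(1/2) = 1/10; P(data | r = 4) = (1/5)(4/4)(0/3) = 0.
The prior-weighted likelihoods are 1/3 · 1/5 = 1/15, 1/3 · 1/10 = 1/30, 1/3 · 0 = 0; with total 1/10.
By Bayes' rule, P(r = 2 | data) = (1/30) / (1/10) = 1/3.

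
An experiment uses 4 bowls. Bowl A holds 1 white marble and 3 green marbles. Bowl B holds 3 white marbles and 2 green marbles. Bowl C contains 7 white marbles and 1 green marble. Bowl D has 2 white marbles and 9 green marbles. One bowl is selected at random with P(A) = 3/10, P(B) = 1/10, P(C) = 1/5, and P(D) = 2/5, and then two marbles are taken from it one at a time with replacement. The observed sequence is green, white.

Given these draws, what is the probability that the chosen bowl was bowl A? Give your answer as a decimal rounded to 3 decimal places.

0.348

Compute the likelihood of the observed sequence for each case: P(data | bowl A) = (3/4)(1/4) = 0.1875; P(data | bowl B) = (2/5)(3/5) = 0.24; P(data | bowl C) = (1/8)(7/8) = 0.10938; P(data | bowl D) = (9/11)(2/11) = 0.14876.
Multiplying each by its prior: 3/10 · 0.1875 = 0.05625, 1/10 · 0.24 = 0.024, 1/5 · 0.10938 = 0.021875, 2/5 · 0.14876 = 0.059504; these sum to 0.16163.
Therefore the posterior P(bowl A | data) = (0.05625) / (0.16163) = 0.34802.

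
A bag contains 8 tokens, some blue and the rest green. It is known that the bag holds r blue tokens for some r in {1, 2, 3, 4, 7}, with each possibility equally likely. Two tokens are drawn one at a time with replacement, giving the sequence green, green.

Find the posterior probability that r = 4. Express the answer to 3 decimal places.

0.126

For each hypothesis, P(data | H) works out to: P(data | r = 1) = (7/8)(7/8) = 49/64; P(data | r = 2) = (6/8)(6/8) = 9/16; P(data | r = 3) = (5/8)(5/8) = 25/64; P(data | r = 4) = (4/8)(4/8) = 1/4; P(data | r = 7) = (1/8)(1/8) = 1/64.
Multiplying each by its prior: 1/5 · 49/64 = 49/320, 1/5 · 9/16 = 9/80, 1/5 · 25/64 = 5/64, 1/5 · 1/4 = 1/20, 1/5 · 1/64 = 1/320; with total 127/320.
So P(r = 4 | data) = (1/20) / (127/320) = 16/127.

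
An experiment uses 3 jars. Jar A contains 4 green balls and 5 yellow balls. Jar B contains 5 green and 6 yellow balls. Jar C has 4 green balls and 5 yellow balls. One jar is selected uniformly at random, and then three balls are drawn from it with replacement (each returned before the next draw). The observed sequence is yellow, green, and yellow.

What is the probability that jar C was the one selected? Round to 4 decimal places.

0.3349

The likelihood of the observed sequence under each hypothesis: P(data | jar A) = (5/9)(4/9)(5/9) = 0.13717; P(data | jar B) = (6/11)(5/11)(6/11) = 0.13524; P(data | jar C) = (5/9)(4/9)(5/9) = 0.13717.
The prior-weighted likelihoods are 1/3 · 0.13717 = 0.045725, 1/3 · 0.13524 = 0.045079, 1/3 · 0.13717 = 0.045725; these sum to 0.13653.
So P(jar C | data) = (0.045725) / (0.13653) = 0.33491.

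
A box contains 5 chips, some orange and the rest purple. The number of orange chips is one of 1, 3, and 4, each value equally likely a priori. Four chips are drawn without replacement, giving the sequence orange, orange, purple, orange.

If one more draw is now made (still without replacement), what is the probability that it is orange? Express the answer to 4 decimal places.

0.6667

For each hypothesis, P(data | H) works out to: P(data | r = 1) = (1/5)(0/4) = 0; P(data | r = 3) = (3/5)(2/4)(2/3)(1/2) = 1/10; P(data | r = 4) = (4/5)(3/4)(1/3)(2/2) = 1/5.
Multiplying each by its prior: 1/3 · 0 = 0, 1/3 · 1/10 = 1/30, 1/3 · 1/5 = 1/15; with total 1/10.
Normalising, the posterior is P(r = 1 | data) = 0, P(r = 3 | data) = 1/3, P(r = 4 | data) = 2/3.
The predictive probability is P(orange next | data) = (0)(1/3) + (1)(2/3) = 2/3.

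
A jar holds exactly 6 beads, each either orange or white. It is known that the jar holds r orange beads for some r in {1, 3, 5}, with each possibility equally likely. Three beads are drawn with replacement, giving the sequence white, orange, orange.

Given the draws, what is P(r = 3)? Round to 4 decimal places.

0.4737

Under each hypothesis, the probability of the observed sequence is: P(data | r = 1) = (5/6)(1/6)(1/6) = 5/216; P(data | r = 3) = (3/6)(3/6)(3/6) = 1/8; P(data | r = 5) = (1/6)(5/6)(5/6) = 25/216.
Multiplying each by its prior: 1/3 · 5/216 = 5/648, 1/3 · 1/8 = 1/24, 1/3 · 25/216 = 25/648; summing to 19/216.
So P(r = 3 | data) = (1/24) / (19/216) = 9/19.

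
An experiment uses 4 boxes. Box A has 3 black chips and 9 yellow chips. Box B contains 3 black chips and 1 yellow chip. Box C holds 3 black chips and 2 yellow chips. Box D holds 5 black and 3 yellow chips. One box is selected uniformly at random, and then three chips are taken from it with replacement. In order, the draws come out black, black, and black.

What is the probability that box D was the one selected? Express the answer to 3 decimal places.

0.272

Under each hypothesis, the probability of the observed sequence is: P(data | box A) = (3/12)(3/12)(3/12) = 0.015625; P(data | box B) = (3/4)(3/4)(3/4) = 0.42188; P(data | box C) = (3/5)(3/5)(3/5) = 0.216; P(data | box D) = (5/8)(5/8)(5/8) = 0.24414.
Weighting by the prior gives 1/4 · 0.015625 = 0.0039062, 1/4 · 0.42188 = 0.10547, 1/4 · 0.216 = 0.054, 1/4 · 0.24414 = 0.061035; with total 0.22441.
So P(box D | data) = (0.061035) / (0.22441) = 0.27198.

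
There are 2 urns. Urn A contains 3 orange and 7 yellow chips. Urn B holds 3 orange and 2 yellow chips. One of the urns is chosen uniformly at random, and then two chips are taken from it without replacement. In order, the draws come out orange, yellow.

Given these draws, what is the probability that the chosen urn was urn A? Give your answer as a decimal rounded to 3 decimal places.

0.438

Compute the likelihood of the observed sequence for each case: P(data | urn A) = (3/10)(7/9) = 7/30; P(data | urn B) = (3/5)(2/4) = 3/10.
Weighting by the prior gives 1/2 · 7/30 = 7/60, 1/2 · 3/10 = 3/20; these sum to 4/15.
Hence P(urn A | data) = (7/60) / (4/15) = 7/16.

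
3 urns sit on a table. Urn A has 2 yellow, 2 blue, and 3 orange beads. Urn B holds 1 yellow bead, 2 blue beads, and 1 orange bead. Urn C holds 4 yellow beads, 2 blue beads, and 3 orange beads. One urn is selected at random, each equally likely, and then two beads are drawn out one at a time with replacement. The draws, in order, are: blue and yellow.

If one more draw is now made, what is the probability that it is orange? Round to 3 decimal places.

For each hypothesis, P(data | H) works out to: P(data | urn A) = (2/7)(2/7) = 0.081633; P(data | urn B) = (2/4)(1/4) = 0.125; P(data | urn C) = (2/9)(4/9) = 0.098765.
Multiplying each by its prior: 1/3 · 0.081633 = 0.027211, 1/3 · 0.125 = 0.041667, 1/3 · 0.098765 = 0.032922; with total 0.1018.
Dividing through by the total gives posterior P(urn A | data) = 0.2673, P(urn B | data) = 0.4093, P(urn C | data) = 0.3234.
So P(orange next | data) = Σ P(orange next | H) P(H | data) = (3/7)(0.2673) + (1/4)(0.4093) + (1/3)(0.3234) = 0.32468.

0.325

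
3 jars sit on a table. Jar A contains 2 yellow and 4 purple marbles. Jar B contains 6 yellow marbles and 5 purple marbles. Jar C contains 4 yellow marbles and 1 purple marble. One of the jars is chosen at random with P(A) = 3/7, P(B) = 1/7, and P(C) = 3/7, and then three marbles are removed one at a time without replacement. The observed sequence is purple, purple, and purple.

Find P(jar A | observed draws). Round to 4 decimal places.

0.9083

The likelihood of the observed sequence under each hypothesis: P(data | jar A) = (4/6)(3/5)(2/4) = 0.2; P(data | jar B) = (5/11)(4/10)(3/9) = 0.060606; P(data | jar C) = (1/5)(0/4) = 0.
Weighting by the prior gives 3/7 · 0.2 = 0.085714, 1/7 · 0.060606 = 0.008658, 3/7 · 0 = 0; summing to 0.094372.
So P(jar A | data) = (0.085714) / (0.094372) = 0.90826.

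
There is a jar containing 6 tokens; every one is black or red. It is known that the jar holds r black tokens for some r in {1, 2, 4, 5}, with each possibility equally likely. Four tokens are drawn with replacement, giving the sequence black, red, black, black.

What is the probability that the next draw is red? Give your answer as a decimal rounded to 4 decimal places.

0.3069

Under each hypothesis, the probability of the observed sequence is: P(data | r = 1) = (1/6)(5/6)(1/6)(1/6) = 0.003858; P(data | r = 2) = (2/6)(4/6)(2/6)(2/6) = 0.024691; P(data | r = 4) = (4/6)(2/6)(4/6)(4/6) = 0.098765; P(data | r = 5) = (5/6)(1/6)(5/6)(5/6) = 0.096451.
Weighting by the prior gives 1/4 · 0.003858 = 0.00096451, 1/4 · 0.024691 = 0.0061728, 1/4 · 0.098765 = 0.024691, 1/4 · 0.096451 = 0.024113; summing to 0.055941.
Normalising, the posterior is P(r = 1 | data) = 0.017241, P(r = 2 | data) = 0.11034, P(r = 4 | data) = 0.44138, P(r = 5 | data) = 0.43103.
The predictive probability is P(red next | data) = (5/6)(0.017241) + (2/3)(0.11034) + (1/3)(0.44138) + (1/6)(0.43103) = 0.3069.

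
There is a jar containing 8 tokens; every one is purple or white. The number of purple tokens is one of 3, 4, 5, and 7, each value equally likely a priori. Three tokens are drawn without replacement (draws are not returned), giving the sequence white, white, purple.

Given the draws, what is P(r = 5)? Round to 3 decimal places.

For each hypothesis, P(data | H) works out to: P(data | r = 3) = (5/8)(4/7)(3/6) = 5/28; P(data | r = 4) = (4/8)(3/7)(4/6) = 1/7; P(data | r = 5) = (3/8)(2/7)(5/6) = 5/56; P(data | r = 7) = (1/8)(0/7) = 0.
Multiplying each by its prior: 1/4 · 5/28 = 5/112, 1/4 · 1/7 = 1/28, 1/4 · 5/56 = 5/224, 1/4 · 0 = 0; with total 23/224.
Hence P(r = 5 | data) = (5/224) / (23/224) = 5/23.

0.217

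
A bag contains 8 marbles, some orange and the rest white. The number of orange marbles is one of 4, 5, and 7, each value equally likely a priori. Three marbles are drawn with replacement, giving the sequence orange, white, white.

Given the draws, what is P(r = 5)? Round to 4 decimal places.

0.3879

For each hypothesis, P(data | H) works out to: P(data | r = 4) = (4/8)(4/8)(4/8) = 0.125; P(data | r = 5) = (5/8)(3/8)(3/8) = 0.087891; P(data | r = 7) = (7/8)(1/8)(1/8) = 0.013672.
Weighting by the prior gives 1/3 · 0.125 = 0.041667, 1/3 · 0.087891 = 0.029297, 1/3 · 0.013672 = 0.0045573; summing to 0.075521.
Hence P(r = 5 | data) = (0.029297) / (0.075521) = 0.38793.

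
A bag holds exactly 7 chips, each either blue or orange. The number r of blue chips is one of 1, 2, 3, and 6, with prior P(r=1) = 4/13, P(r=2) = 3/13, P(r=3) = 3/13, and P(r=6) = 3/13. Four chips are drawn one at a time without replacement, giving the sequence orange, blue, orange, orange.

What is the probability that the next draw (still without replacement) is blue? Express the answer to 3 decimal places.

Compute the likelihood of the observed sequence for each case: P(data | r = 1) = (6/7)(1/6)(5/5)(4/4) = 1/7; P(data | r = 2) = (5/7)(2/6)(4/5)(3/4) = 1/7; P(data | r = 3) = (4/7)(3/6)(3/5)(2/4) = 3/35; P(data | r = 6) = (1/7)(6/6)(0/5) = 0.
Weighting by the prior gives 4/13 · 1/7 = 4/91, 3/13 · 1/7 = 3/91, 3/13 · 3/35 = 9/455, 3/13 · 0 = 0; these sum to 44/455.
The posterior is then P(r = 1 | data) = 5/11, P(r = 2 | data) = 15/44, P(r = 3 | data) = 9/44, P(r = 6 | data) = 0.
So P(blue next | data) = Σ P(blue next | H) P(H | data) = (0)(5/11) + (1/3)(15/44) + (2/3)(9/44) = 1/4.

0.250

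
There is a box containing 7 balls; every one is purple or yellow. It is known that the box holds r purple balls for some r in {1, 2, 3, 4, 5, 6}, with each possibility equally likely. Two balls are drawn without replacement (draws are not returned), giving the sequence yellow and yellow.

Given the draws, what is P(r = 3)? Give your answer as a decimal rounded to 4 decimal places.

The likelihood of the observed sequence under each hypothesis: P(data | r = 1) = (6/7)(5/6) = 5/7; P(data | r = 2) = (5/7)(4/6) = 10/21; P(data | r = 3) = (4/7)(3/6) = 2/7; P(data | r = 4) = (3/7)(2/6) = 1/7; P(data | r = 5) = (2/7)(1/6) = 1/21; P(data | r = 6) = (1/7)(0/6) = 0.
Multiplying each by its prior: 1/6 · 5/7 = 5/42, 1/6 · 10/21 = 5/63, 1/6 · 2/7 = 1/21, 1/6 · 1/7 = 1/42, 1/6 · 1/21 = 1/126, 1/6 · 0 = 0; these sum to 5/18.
By Bayes' rule, P(r = 3 | data) = (1/21) / (5/18) = 6/35.

0.1714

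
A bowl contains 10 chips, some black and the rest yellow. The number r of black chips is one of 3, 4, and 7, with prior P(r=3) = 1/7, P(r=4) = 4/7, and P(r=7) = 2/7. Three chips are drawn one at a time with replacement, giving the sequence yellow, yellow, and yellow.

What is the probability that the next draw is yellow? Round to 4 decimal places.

For each hypothesis, P(data | H) works out to: P(data | r = 3) = (7/10)(7/10)(7/10) = 0.343; P(data | r = 4) = (6/10)(6/10)(6/10) = 0.216; P(data | r = 7) = (3/10)(3/10)(3/10) = 0.027.
The prior-weighted likelihoods are 1/7 · 0.343 = 0.049, 4/7 · 0.216 = 0.12343, 2/7 · 0.027 = 0.0077143; with total 0.18014.
Dividing through by the total gives posterior P(r = 3 | data) = 0.27201, P(r = 4 | data) = 0.68517, P(r = 7 | data) = 0.042823.
Averaging over the posterior, P(yellow next | data) = (7/10)(0.27201) + (3/5)(0.68517) + (3/10)(0.042823) = 0.61435.

0.6144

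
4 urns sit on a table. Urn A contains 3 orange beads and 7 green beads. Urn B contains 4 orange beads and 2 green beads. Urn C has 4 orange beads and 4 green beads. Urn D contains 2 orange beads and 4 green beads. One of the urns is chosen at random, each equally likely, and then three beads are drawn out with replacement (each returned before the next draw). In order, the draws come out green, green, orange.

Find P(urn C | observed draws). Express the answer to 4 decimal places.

Compute the likelihood of the observed sequence for each case: P(data | urn A) = (7/10)(7/10)(3/10) = 0.147; P(data | urn B) = (2/6)(2/6)(4/6) = 0.074074; P(data | urn C) = (4/8)(4/8)(4/8) = 0.125; P(data | urn D) = (4/6)(4/6)(2/6) = 0.14815.
The prior-weighted likelihoods are 1/4 · 0.147 = 0.03675, 1/4 · 0.074074 = 0.018519, 1/4 · 0.125 = 0.03125, 1/4 · 0.14815 = 0.037037; these sum to 0.12356.
By Bayes' rule, P(urn C | data) = (0.03125) / (0.12356) = 0.25292.

0.2529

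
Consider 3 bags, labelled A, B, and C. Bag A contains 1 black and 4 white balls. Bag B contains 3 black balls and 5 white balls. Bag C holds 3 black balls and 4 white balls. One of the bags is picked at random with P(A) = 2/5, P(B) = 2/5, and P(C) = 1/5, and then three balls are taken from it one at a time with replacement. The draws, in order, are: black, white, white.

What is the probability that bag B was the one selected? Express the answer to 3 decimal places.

For each hypothesis, P(data | H) works out to: P(data | bag A) = (1/5)(4/5)(4/5) = 0.128; P(data | bag B) = (3/8)(5/8)(5/8) = 0.14648; P(data | bag C) = (3/7)(4/7)(4/7) = 0.13994.
The prior-weighted likelihoods are 2/5 · 0.128 = 0.0512, 2/5 · 0.14648 = 0.058594, 1/5 · 0.13994 = 0.027988; these sum to 0.13778.
By Bayes' rule, P(bag B | data) = (0.058594) / (0.13778) = 0.42526.

0.425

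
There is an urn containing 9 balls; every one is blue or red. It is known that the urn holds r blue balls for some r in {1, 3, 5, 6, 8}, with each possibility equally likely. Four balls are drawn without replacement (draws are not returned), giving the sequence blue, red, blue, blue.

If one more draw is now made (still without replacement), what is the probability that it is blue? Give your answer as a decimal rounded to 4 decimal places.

For each hypothesis, P(data | H) works out to: P(data | r = 1) = (1/9)(8/8)(0/7) = 0; P(data | r = 3) = (3/9)(6/8)(2/7)(1/6) = 1/84; P(data | r = 5) = (5/9)(4/8)(4/7)(3/6) = 5/63; P(data | r = 6) = (6/9)(3/8)(5/7)(4/6) = 5/42; P(data | r = 8) = (8/9)(1/8)(7/7)(6/6) = 1/9.
The prior-weighted likelihoods are 1/5 · 0 = 0, 1/5 · 1/84 = 1/420, 1/5 · 5/63 = 1/63, 1/5 · 5/42 = 1/42, 1/5 · 1/9 = 1/45; summing to 9/140.
Normalising, the posterior is P(r = 1 | data) = 0, P(r = 3 | data) = 1/27, P(r = 5 | data) = 20/81, P(r = 6 | data) = 10/27, P(r = 8 | data) = 28/81.
So P(blue next | data) = Σ P(blue next | H) P(H | data) = (0)(1/27) + (2/5)(20/81) + (3/5)(10/27) + (1)(28/81) = 2/3.

0.6667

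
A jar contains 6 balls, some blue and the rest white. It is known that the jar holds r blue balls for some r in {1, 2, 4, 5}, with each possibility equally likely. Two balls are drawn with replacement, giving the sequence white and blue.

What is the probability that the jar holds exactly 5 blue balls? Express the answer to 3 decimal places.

Under each hypothesis, the probability of the observed sequence is: P(data | r = 1) = (5/6)(1/6) = 5/36; P(data | r = 2) = (4/6)(2/6) = 2/9; P(data | r = 4) = (2/6)(4/6) = 2/9; P(data | r = 5) = (1/6)(5/6) = 5/36.
Multiplying each by its prior: 1/4 · 5/36 = 5/144, 1/4 · 2/9 = 1/18, 1/4 · 2/9 = 1/18, 1/4 · 5/36 = 5/144; with total 13/72.
By Bayes' rule, P(r = 5 | data) = (5/144) / (13/72) = 5/26.

0.192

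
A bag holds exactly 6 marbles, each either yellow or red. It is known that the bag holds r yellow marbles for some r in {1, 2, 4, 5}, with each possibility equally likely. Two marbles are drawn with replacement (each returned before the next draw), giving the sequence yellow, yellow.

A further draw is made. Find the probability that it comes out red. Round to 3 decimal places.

Under each hypothesis, the probability of the observed sequence is: P(data | r = 1) = (1/6)(1/6) = 1/36; P(data | r = 2) = (2/6)(2/6) = 1/9; P(data | r = 4) = (4/6)(4/6) = 4/9; P(data | r = 5) = (5/6)(5/6) = 25/36.
The prior-weighted likelihoods are 1/4 · 1/36 = 1/144, 1/4 · 1/9 = 1/36, 1/4 · 4/9 = 1/9, 1/4 · 25/36 = 25/144; these sum to 23/72.
Dividing through by the total gives posterior P(r = 1 | data) = 1/46, P(r = 2 | data) = 2/23, P(r = 4 | data) = 8/23, P(r = 5 | data) = 25/46.
Averaging over the posterior, P(red next | data) = (5/6)(1/46) + (2/3)(2/23) + (1/3)(8/23) + (1/6)(25/46) = 13/46.

0.283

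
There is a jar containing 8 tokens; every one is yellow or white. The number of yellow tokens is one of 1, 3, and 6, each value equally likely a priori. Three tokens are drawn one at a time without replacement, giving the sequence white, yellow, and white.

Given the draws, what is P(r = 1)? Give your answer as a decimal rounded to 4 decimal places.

0.3684

Under each hypothesis, the probability of the observed sequence is: P(data | r = 1) = (7/8)(1/7)(6/6) = 1/8; P(data | r = 3) = (5/8)(3/7)(4/6) = 5/28; P(data | r = 6) = (2/8)(6/7)(1/6) = 1/28.
The prior-weighted likelihoods are 1/3 · 1/8 = 1/24, 1/3 · 5/28 = 5/84, 1/3 · 1/28 = 1/84; these sum to 19/168.
By Bayes' rule, P(r = 1 | data) = (1/24) / (19/168) = 7/19.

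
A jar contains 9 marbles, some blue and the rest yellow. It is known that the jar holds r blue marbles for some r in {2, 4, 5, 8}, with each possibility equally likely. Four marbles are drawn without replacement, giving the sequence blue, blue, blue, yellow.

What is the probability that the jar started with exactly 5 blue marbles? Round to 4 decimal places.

0.3448

For each hypothesis, P(data | H) works out to: P(data | r = 2) = (2/9)(1/8)(0/7) = 0; P(data | r = 4) = (4/9)(3/8)(2/7)(5/6) = 5/126; P(data | r = 5) = (5/9)(4/8)(3/7)(4/6) = 5/63; P(data | r = 8) = (8/9)(7/8)(6/7)(1/6) = 1/9.
Weighting by the prior gives 1/4 · 0 = 0, 1/4 · 5/126 = 5/504, 1/4 · 5/63 = 5/252, 1/4 · 1/9 = 1/36; these sum to 29/504.
By Bayes' rule, P(r = 5 | data) = (5/252) / (29/504) = 10/29.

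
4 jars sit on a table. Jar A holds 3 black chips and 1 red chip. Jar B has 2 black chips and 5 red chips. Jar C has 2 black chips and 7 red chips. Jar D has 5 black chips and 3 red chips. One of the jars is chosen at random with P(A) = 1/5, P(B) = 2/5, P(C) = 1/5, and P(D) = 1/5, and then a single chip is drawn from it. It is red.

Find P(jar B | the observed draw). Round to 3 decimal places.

For each hypothesis, P(data | H) works out to: P(data | jar A) = (1/4) = 0.25; P(data | jar B) = (5/7) = 0.71429; P(data | jar C) = (7/9) = 0.77778; P(data | jar D) = (3/8) = 0.375.
The prior-weighted likelihoods are 1/5 · 0.25 = 0.05, 2/5 · 0.71429 = 0.28571, 1/5 · 0.77778 = 0.15556, 1/5 · 0.375 = 0.075; summing to 0.56627.
Hence P(jar B | data) = (0.28571) / (0.56627) = 0.50456.

0.505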